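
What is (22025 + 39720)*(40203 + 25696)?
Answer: 4068933755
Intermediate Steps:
(22025 + 39720)*(40203 + 25696) = 61745*65899 = 4068933755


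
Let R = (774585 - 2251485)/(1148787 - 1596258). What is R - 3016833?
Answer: -49997918609/16573 ≈ -3.0168e+6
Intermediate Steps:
R = 54700/16573 (R = -1476900/(-447471) = -1476900*(-1/447471) = 54700/16573 ≈ 3.3005)
R - 3016833 = 54700/16573 - 3016833 = -49997918609/16573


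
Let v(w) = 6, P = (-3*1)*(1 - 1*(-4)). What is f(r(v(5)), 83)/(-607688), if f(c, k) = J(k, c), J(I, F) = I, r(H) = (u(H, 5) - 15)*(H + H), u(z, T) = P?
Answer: -83/607688 ≈ -0.00013658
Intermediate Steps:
P = -15 (P = -3*(1 + 4) = -3*5 = -15)
u(z, T) = -15
r(H) = -60*H (r(H) = (-15 - 15)*(H + H) = -60*H)
f(c, k) = k
f(r(v(5)), 83)/(-607688) = 83/(-607688) = 83*(-1/607688) = -83/607688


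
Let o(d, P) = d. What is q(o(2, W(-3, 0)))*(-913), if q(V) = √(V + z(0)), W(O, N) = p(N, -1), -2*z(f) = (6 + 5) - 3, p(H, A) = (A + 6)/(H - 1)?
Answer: -913*I*√2 ≈ -1291.2*I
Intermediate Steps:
p(H, A) = (6 + A)/(-1 + H)
z(f) = -4 (z(f) = -((6 + 5) - 3)/2 = -(11 - 3)/2 = -½*8 = -4)
W(O, N) = 5/(-1 + N) (W(O, N) = (6 - 1)/(-1 + N) = 5/(-1 + N))
q(V) = √(-4 + V) (q(V) = √(V - 4) = √(-4 + V))
q(o(2, W(-3, 0)))*(-913) = √(-4 + 2)*(-913) = √(-2)*(-913) = (I*√2)*(-913) = -913*I*√2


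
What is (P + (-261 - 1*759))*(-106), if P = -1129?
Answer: 227794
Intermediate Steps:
(P + (-261 - 1*759))*(-106) = (-1129 + (-261 - 1*759))*(-106) = (-1129 + (-261 - 759))*(-106) = (-1129 - 1020)*(-106) = -2149*(-106) = 227794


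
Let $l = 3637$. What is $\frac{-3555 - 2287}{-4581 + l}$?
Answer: $\frac{2921}{472} \approx 6.1886$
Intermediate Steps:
$\frac{-3555 - 2287}{-4581 + l} = \frac{-3555 - 2287}{-4581 + 3637} = - \frac{5842}{-944} = \left(-5842\right) \left(- \frac{1}{944}\right) = \frac{2921}{472}$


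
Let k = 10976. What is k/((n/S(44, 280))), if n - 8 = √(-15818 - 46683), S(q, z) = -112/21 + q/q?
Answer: -1141504/187695 + 142688*I*√62501/187695 ≈ -6.0817 + 190.05*I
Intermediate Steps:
S(q, z) = -13/3 (S(q, z) = -112*1/21 + 1 = -16/3 + 1 = -13/3)
n = 8 + I*√62501 (n = 8 + √(-15818 - 46683) = 8 + √(-62501) = 8 + I*√62501 ≈ 8.0 + 250.0*I)
k/((n/S(44, 280))) = 10976/(((8 + I*√62501)/(-13/3))) = 10976/(((8 + I*√62501)*(-3/13))) = 10976/(-24/13 - 3*I*√62501/13)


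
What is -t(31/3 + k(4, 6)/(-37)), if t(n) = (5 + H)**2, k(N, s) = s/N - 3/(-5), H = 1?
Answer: -36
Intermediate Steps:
k(N, s) = 3/5 + s/N (k(N, s) = s/N - 3*(-1/5) = s/N + 3/5 = 3/5 + s/N)
t(n) = 36 (t(n) = (5 + 1)**2 = 6**2 = 36)
-t(31/3 + k(4, 6)/(-37)) = -1*36 = -36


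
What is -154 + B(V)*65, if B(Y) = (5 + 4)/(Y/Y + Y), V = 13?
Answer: -1571/14 ≈ -112.21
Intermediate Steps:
B(Y) = 9/(1 + Y)
-154 + B(V)*65 = -154 + (9/(1 + 13))*65 = -154 + (9/14)*65 = -154 + 585/14 = -1571/14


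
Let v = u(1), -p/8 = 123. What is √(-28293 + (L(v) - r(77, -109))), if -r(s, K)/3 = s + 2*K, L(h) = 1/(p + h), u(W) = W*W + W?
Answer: I*√27691528966/982 ≈ 169.46*I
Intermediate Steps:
p = -984 (p = -8*123 = -984)
u(W) = W + W² (u(W) = W² + W = W + W²)
v = 2 (v = 1*(1 + 1) = 1*2 = 2)
L(h) = 1/(-984 + h)
r(s, K) = -6*K - 3*s (r(s, K) = -3*(s + 2*K) = -6*K - 3*s)
√(-28293 + (L(v) - r(77, -109))) = √(-28293 + (1/(-984 + 2) - (-6*(-109) - 3*77))) = √(-28293 + (1/(-982) - (654 - 231))) = √(-28293 + (-1/982 - 1*423)) = √(-28293 + (-1/982 - 423)) = √(-28293 - 415387/982) = √(-28199113/982) = I*√27691528966/982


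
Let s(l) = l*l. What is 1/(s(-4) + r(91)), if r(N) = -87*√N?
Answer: -16/688523 - 87*√91/688523 ≈ -0.0012286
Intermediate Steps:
s(l) = l²
1/(s(-4) + r(91)) = 1/((-4)² - 87*√91) = 1/(16 - 87*√91)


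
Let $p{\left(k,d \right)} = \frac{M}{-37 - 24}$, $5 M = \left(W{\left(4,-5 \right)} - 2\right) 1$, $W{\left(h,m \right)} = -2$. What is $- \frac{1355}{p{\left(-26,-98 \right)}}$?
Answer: $- \frac{413275}{4} \approx -1.0332 \cdot 10^{5}$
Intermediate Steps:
$M = - \frac{4}{5}$ ($M = \frac{\left(-2 - 2\right) 1}{5} = \frac{\left(-4\right) 1}{5} = \frac{1}{5} \left(-4\right) = - \frac{4}{5} \approx -0.8$)
$p{\left(k,d \right)} = \frac{4}{305}$ ($p{\left(k,d \right)} = - \frac{4}{5 \left(-37 - 24\right)} = - \frac{4}{5 \left(-61\right)} = \left(- \frac{4}{5}\right) \left(- \frac{1}{61}\right) = \frac{4}{305}$)
$- \frac{1355}{p{\left(-26,-98 \right)}} = - \frac{1355}{\frac{4}{305}} = \left(-1355\right) \frac{305}{4} = - \frac{413275}{4}$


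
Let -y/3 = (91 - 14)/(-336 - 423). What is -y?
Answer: -7/23 ≈ -0.30435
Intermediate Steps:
y = 7/23 (y = -3*(91 - 14)/(-336 - 423) = -231/(-759) = -231*(-1)/759 = -3*(-7/69) = 7/23 ≈ 0.30435)
-y = -1*7/23 = -7/23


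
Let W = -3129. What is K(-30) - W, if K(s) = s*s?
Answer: 4029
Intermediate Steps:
K(s) = s²
K(-30) - W = (-30)² - 1*(-3129) = 900 + 3129 = 4029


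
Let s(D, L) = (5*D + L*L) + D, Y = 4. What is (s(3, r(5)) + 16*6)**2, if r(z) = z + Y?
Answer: 38025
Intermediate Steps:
r(z) = 4 + z (r(z) = z + 4 = 4 + z)
s(D, L) = L**2 + 6*D (s(D, L) = (5*D + L**2) + D = (L**2 + 5*D) + D = L**2 + 6*D)
(s(3, r(5)) + 16*6)**2 = (((4 + 5)**2 + 6*3) + 16*6)**2 = ((9**2 + 18) + 96)**2 = ((81 + 18) + 96)**2 = (99 + 96)**2 = 195**2 = 38025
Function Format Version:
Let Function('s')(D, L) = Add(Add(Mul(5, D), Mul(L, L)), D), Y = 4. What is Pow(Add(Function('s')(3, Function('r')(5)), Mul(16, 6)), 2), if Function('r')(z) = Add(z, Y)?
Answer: 38025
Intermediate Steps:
Function('r')(z) = Add(4, z) (Function('r')(z) = Add(z, 4) = Add(4, z))
Function('s')(D, L) = Add(Pow(L, 2), Mul(6, D)) (Function('s')(D, L) = Add(Add(Mul(5, D), Pow(L, 2)), D) = Add(Add(Pow(L, 2), Mul(5, D)), D) = Add(Pow(L, 2), Mul(6, D)))
Pow(Add(Function('s')(3, Function('r')(5)), Mul(16, 6)), 2) = Pow(Add(Add(Pow(Add(4, 5), 2), Mul(6, 3)), Mul(16, 6)), 2) = Pow(Add(Add(Pow(9, 2), 18), 96), 2) = Pow(Add(Add(81, 18), 96), 2) = Pow(Add(99, 96), 2) = Pow(195, 2) = 38025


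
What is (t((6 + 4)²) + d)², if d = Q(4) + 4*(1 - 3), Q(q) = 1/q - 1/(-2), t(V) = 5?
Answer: 81/16 ≈ 5.0625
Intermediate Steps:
Q(q) = ½ + 1/q (Q(q) = 1/q - 1*(-½) = 1/q + ½ = ½ + 1/q)
d = -29/4 (d = (½)*(2 + 4)/4 + 4*(1 - 3) = (½)*(¼)*6 + 4*(-2) = ¾ - 8 = -29/4 ≈ -7.2500)
(t((6 + 4)²) + d)² = (5 - 29/4)² = (-9/4)² = 81/16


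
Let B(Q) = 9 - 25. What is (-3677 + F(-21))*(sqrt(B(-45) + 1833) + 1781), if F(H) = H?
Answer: -6586138 - 3698*sqrt(1817) ≈ -6.7438e+6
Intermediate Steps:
B(Q) = -16
(-3677 + F(-21))*(sqrt(B(-45) + 1833) + 1781) = (-3677 - 21)*(sqrt(-16 + 1833) + 1781) = -3698*(sqrt(1817) + 1781) = -3698*(1781 + sqrt(1817)) = -6586138 - 3698*sqrt(1817)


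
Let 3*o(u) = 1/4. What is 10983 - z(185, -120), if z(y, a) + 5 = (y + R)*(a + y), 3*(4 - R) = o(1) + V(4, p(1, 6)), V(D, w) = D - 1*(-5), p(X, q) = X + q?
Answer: -39607/36 ≈ -1100.2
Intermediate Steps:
V(D, w) = 5 + D (V(D, w) = D + 5 = 5 + D)
o(u) = 1/12 (o(u) = (⅓)/4 = (⅓)*(¼) = 1/12)
R = 35/36 (R = 4 - (1/12 + (5 + 4))/3 = 4 - (1/12 + 9)/3 = 4 - ⅓*109/12 = 4 - 109/36 = 35/36 ≈ 0.97222)
z(y, a) = -5 + (35/36 + y)*(a + y) (z(y, a) = -5 + (y + 35/36)*(a + y) = -5 + (35/36 + y)*(a + y))
10983 - z(185, -120) = 10983 - (-5 + 185² + (35/36)*(-120) + (35/36)*185 - 120*185) = 10983 - (-5 + 34225 - 350/3 + 6475/36 - 22200) = 10983 - 1*434995/36 = 10983 - 434995/36 = -39607/36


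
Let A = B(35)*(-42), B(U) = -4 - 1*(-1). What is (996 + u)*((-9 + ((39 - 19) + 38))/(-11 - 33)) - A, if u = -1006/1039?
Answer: -28209139/22858 ≈ -1234.1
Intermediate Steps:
B(U) = -3 (B(U) = -4 + 1 = -3)
u = -1006/1039 (u = -1006*1/1039 = -1006/1039 ≈ -0.96824)
A = 126 (A = -3*(-42) = 126)
(996 + u)*((-9 + ((39 - 19) + 38))/(-11 - 33)) - A = (996 - 1006/1039)*((-9 + ((39 - 19) + 38))/(-11 - 33)) - 1*126 = 1033838*((-9 + (20 + 38))/(-44))/1039 - 126 = 1033838*((-9 + 58)*(-1/44))/1039 - 126 = 1033838*(49*(-1/44))/1039 - 126 = (1033838/1039)*(-49/44) - 126 = -25329031/22858 - 126 = -28209139/22858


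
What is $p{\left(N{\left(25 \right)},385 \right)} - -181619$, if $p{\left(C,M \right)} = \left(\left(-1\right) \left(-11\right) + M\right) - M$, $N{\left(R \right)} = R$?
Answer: $181630$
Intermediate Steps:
$p{\left(C,M \right)} = 11$ ($p{\left(C,M \right)} = \left(11 + M\right) - M = 11$)
$p{\left(N{\left(25 \right)},385 \right)} - -181619 = 11 - -181619 = 11 + 181619 = 181630$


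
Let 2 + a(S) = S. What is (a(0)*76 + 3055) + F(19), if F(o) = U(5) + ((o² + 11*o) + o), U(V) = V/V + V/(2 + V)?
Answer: 24456/7 ≈ 3493.7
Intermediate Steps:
a(S) = -2 + S
U(V) = 1 + V/(2 + V)
F(o) = 12/7 + o² + 12*o (F(o) = 2*(1 + 5)/(2 + 5) + ((o² + 11*o) + o) = 2*6/7 + (o² + 12*o) = 2*(⅐)*6 + (o² + 12*o) = 12/7 + (o² + 12*o) = 12/7 + o² + 12*o)
(a(0)*76 + 3055) + F(19) = ((-2 + 0)*76 + 3055) + (12/7 + 19² + 12*19) = (-2*76 + 3055) + (12/7 + 361 + 228) = (-152 + 3055) + 4135/7 = 2903 + 4135/7 = 24456/7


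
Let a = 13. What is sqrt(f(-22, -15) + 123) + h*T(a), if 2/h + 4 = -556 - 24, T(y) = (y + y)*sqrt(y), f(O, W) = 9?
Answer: 2*sqrt(33) - 13*sqrt(13)/146 ≈ 11.168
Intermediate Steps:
T(y) = 2*y**(3/2) (T(y) = (2*y)*sqrt(y) = 2*y**(3/2))
h = -1/292 (h = 2/(-4 + (-556 - 24)) = 2/(-4 - 580) = 2/(-584) = 2*(-1/584) = -1/292 ≈ -0.0034247)
sqrt(f(-22, -15) + 123) + h*T(a) = sqrt(9 + 123) - 13**(3/2)/146 = sqrt(132) - 13*sqrt(13)/146 = 2*sqrt(33) - 13*sqrt(13)/146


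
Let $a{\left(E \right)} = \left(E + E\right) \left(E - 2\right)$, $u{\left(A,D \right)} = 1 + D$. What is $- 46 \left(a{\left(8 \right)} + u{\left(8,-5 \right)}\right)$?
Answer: $-4232$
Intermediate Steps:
$a{\left(E \right)} = 2 E \left(-2 + E\right)$
$- 46 \left(a{\left(8 \right)} + u{\left(8,-5 \right)}\right) = - 46 \left(2 \cdot 8 \left(-2 + 8\right) + \left(1 - 5\right)\right) = - 46 \left(2 \cdot 8 \cdot 6 - 4\right) = - 46 \left(96 - 4\right) = \left(-46\right) 92 = -4232$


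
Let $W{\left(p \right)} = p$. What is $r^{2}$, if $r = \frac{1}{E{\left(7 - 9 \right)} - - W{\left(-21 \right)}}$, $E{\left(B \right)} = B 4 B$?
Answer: $\frac{1}{25} \approx 0.04$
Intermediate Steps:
$E{\left(B \right)} = 4 B^{2}$ ($E{\left(B \right)} = 4 B B = 4 B^{2}$)
$r = - \frac{1}{5}$ ($r = \frac{1}{4 \left(7 - 9\right)^{2} - \left(-1\right) \left(-21\right)} = \frac{1}{4 \left(7 - 9\right)^{2} - 21} = \frac{1}{4 \left(-2\right)^{2} - 21} = \frac{1}{4 \cdot 4 - 21} = \frac{1}{16 - 21} = \frac{1}{-5} = - \frac{1}{5} \approx -0.2$)
$r^{2} = \left(- \frac{1}{5}\right)^{2} = \frac{1}{25}$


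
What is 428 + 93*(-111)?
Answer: -9895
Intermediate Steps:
428 + 93*(-111) = 428 - 10323 = -9895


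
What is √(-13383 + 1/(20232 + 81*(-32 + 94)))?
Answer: I*√948355832486/8418 ≈ 115.68*I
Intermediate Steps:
√(-13383 + 1/(20232 + 81*(-32 + 94))) = √(-13383 + 1/(20232 + 81*62)) = √(-13383 + 1/(20232 + 5022)) = √(-13383 + 1/25254) = √(-337974281/25254) = I*√948355832486/8418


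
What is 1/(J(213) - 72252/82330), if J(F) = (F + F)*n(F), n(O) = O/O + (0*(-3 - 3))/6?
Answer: 41165/17500164 ≈ 0.0023523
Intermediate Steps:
n(O) = 1 (n(O) = 1 + (0*(-6))*(⅙) = 1 + 0*(⅙) = 1 + 0 = 1)
J(F) = 2*F (J(F) = (F + F)*1 = (2*F)*1 = 2*F)
1/(J(213) - 72252/82330) = 1/(2*213 - 72252/82330) = 1/(426 - 72252*1/82330) = 1/(426 - 36126/41165) = 1/(17500164/41165) = 41165/17500164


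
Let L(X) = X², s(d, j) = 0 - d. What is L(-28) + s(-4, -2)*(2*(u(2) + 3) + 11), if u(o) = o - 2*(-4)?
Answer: 932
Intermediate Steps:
u(o) = 8 + o (u(o) = o + 8 = 8 + o)
s(d, j) = -d
L(-28) + s(-4, -2)*(2*(u(2) + 3) + 11) = (-28)² + (-1*(-4))*(2*((8 + 2) + 3) + 11) = 784 + 4*(2*(10 + 3) + 11) = 784 + 4*(2*13 + 11) = 784 + 4*(26 + 11) = 784 + 4*37 = 784 + 148 = 932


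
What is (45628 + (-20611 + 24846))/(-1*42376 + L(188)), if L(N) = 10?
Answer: -16621/14122 ≈ -1.1770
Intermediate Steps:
(45628 + (-20611 + 24846))/(-1*42376 + L(188)) = (45628 + (-20611 + 24846))/(-1*42376 + 10) = (45628 + 4235)/(-42376 + 10) = 49863/(-42366) = 49863*(-1/42366) = -16621/14122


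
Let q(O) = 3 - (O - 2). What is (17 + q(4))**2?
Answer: 324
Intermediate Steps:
q(O) = 5 - O (q(O) = 3 - (-2 + O) = 3 + (2 - O) = 5 - O)
(17 + q(4))**2 = (17 + (5 - 1*4))**2 = (17 + (5 - 4))**2 = (17 + 1)**2 = 18**2 = 324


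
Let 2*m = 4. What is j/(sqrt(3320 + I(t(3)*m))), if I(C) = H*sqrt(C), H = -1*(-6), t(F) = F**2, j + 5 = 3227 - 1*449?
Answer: 2773*sqrt(2)/(2*sqrt(1660 + 9*sqrt(2))) ≈ 47.943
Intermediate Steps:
j = 2773 (j = -5 + (3227 - 1*449) = -5 + (3227 - 449) = -5 + 2778 = 2773)
m = 2 (m = (1/2)*4 = 2)
H = 6
I(C) = 6*sqrt(C)
j/(sqrt(3320 + I(t(3)*m))) = 2773/(sqrt(3320 + 6*sqrt(3**2*2))) = 2773/(sqrt(3320 + 6*sqrt(9*2))) = 2773/(sqrt(3320 + 6*sqrt(18))) = 2773/(sqrt(3320 + 6*(3*sqrt(2)))) = 2773/(sqrt(3320 + 18*sqrt(2))) = 2773/sqrt(3320 + 18*sqrt(2))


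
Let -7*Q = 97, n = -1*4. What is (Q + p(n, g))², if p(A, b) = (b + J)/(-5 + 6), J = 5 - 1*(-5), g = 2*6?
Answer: 3249/49 ≈ 66.306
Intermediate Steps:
g = 12
J = 10 (J = 5 + 5 = 10)
n = -4
Q = -97/7 (Q = -⅐*97 = -97/7 ≈ -13.857)
p(A, b) = 10 + b (p(A, b) = (b + 10)/(-5 + 6) = (10 + b)/1 = (10 + b)*1 = 10 + b)
(Q + p(n, g))² = (-97/7 + (10 + 12))² = (-97/7 + 22)² = (57/7)² = 3249/49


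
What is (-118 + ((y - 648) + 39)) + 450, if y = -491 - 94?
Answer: -862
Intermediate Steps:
y = -585
(-118 + ((y - 648) + 39)) + 450 = (-118 + ((-585 - 648) + 39)) + 450 = (-118 + (-1233 + 39)) + 450 = (-118 - 1194) + 450 = -1312 + 450 = -862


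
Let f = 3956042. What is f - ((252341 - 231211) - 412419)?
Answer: 4347331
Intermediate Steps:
f - ((252341 - 231211) - 412419) = 3956042 - ((252341 - 231211) - 412419) = 3956042 - (21130 - 412419) = 3956042 - 1*(-391289) = 3956042 + 391289 = 4347331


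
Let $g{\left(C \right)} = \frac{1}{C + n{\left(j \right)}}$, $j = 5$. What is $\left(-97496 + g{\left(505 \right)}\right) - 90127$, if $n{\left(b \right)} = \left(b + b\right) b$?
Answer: $- \frac{104130764}{555} \approx -1.8762 \cdot 10^{5}$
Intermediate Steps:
$n{\left(b \right)} = 2 b^{2}$ ($n{\left(b \right)} = 2 b b = 2 b^{2}$)
$g{\left(C \right)} = \frac{1}{50 + C}$ ($g{\left(C \right)} = \frac{1}{C + 2 \cdot 5^{2}} = \frac{1}{C + 2 \cdot 25} = \frac{1}{C + 50} = \frac{1}{50 + C}$)
$\left(-97496 + g{\left(505 \right)}\right) - 90127 = \left(-97496 + \frac{1}{50 + 505}\right) - 90127 = \left(-97496 + \frac{1}{555}\right) - 90127 = - \frac{54110279}{555} - 90127 = - \frac{104130764}{555}$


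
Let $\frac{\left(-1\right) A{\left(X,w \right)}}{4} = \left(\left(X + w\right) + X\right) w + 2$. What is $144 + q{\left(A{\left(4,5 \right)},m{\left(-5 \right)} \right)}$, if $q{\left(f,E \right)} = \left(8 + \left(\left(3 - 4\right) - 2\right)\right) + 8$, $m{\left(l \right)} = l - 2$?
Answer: $157$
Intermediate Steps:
$A{\left(X,w \right)} = -8 - 4 w \left(w + 2 X\right)$ ($A{\left(X,w \right)} = - 4 \left(\left(\left(X + w\right) + X\right) w + 2\right) = - 4 \left(\left(w + 2 X\right) w + 2\right) = - 4 \left(w \left(w + 2 X\right) + 2\right) = - 4 \left(2 + w \left(w + 2 X\right)\right) = -8 - 4 w \left(w + 2 X\right)$)
$m{\left(l \right)} = -2 + l$
$q{\left(f,E \right)} = 13$ ($q{\left(f,E \right)} = \left(8 - 3\right) + 8 = 5 + 8 = 13$)
$144 + q{\left(A{\left(4,5 \right)},m{\left(-5 \right)} \right)} = 144 + 13 = 157$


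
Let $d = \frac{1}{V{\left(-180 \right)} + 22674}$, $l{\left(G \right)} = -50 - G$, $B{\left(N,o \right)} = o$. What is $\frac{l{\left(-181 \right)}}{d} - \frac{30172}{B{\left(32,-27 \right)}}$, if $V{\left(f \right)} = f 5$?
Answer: $\frac{77044810}{27} \approx 2.8535 \cdot 10^{6}$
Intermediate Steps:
$V{\left(f \right)} = 5 f$
$d = \frac{1}{21774}$ ($d = \frac{1}{5 \left(-180\right) + 22674} = \frac{1}{-900 + 22674} = \frac{1}{21774} \approx 4.5926 \cdot 10^{-5}$)
$\frac{l{\left(-181 \right)}}{d} - \frac{30172}{B{\left(32,-27 \right)}} = \left(-50 - -181\right) \frac{1}{\frac{1}{21774}} - \frac{30172}{-27} = \left(-50 + 181\right) 21774 - - \frac{30172}{27} = 131 \cdot 21774 + \frac{30172}{27} = 2852394 + \frac{30172}{27} = \frac{77044810}{27}$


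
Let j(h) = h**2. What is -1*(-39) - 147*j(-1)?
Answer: -108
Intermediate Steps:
-1*(-39) - 147*j(-1) = -1*(-39) - 147*(-1)**2 = 39 - 147*1 = 39 - 147 = -108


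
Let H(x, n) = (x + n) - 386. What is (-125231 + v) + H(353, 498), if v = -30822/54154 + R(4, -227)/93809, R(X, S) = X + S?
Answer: -316915362841108/2540066293 ≈ -1.2477e+5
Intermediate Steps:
R(X, S) = S + X
H(x, n) = -386 + n + x (H(x, n) = (n + x) - 386 = -386 + n + x)
v = -1451728670/2540066293 (v = -30822/54154 + (-227 + 4)/93809 = -30822*1/54154 - 223*1/93809 = -15411/27077 - 223/93809 = -1451728670/2540066293 ≈ -0.57153)
(-125231 + v) + H(353, 498) = (-125231 - 1451728670/2540066293) + (-386 + 498 + 353) = -318096493667353/2540066293 + 465 = -316915362841108/2540066293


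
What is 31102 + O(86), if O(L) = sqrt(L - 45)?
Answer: 31102 + sqrt(41) ≈ 31108.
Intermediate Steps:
O(L) = sqrt(-45 + L)
31102 + O(86) = 31102 + sqrt(-45 + 86) = 31102 + sqrt(41)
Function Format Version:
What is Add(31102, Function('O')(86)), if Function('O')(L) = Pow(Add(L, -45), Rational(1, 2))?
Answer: Add(31102, Pow(41, Rational(1, 2))) ≈ 31108.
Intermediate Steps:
Function('O')(L) = Pow(Add(-45, L), Rational(1, 2))
Add(31102, Function('O')(86)) = Add(31102, Pow(Add(-45, 86), Rational(1, 2))) = Add(31102, Pow(41, Rational(1, 2)))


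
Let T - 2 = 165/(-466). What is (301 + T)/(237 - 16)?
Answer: 141033/102986 ≈ 1.3694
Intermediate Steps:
T = 767/466 (T = 2 + 165/(-466) = 2 + 165*(-1/466) = 2 - 165/466 = 767/466 ≈ 1.6459)
(301 + T)/(237 - 16) = (301 + 767/466)/(237 - 16) = (141033/466)/221 = (141033/466)*(1/221) = 141033/102986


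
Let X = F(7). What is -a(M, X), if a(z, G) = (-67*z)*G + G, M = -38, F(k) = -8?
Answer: 20376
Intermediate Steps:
X = -8
a(z, G) = G - 67*G*z (a(z, G) = -67*G*z + G = G - 67*G*z)
-a(M, X) = -(-8)*(1 - 67*(-38)) = -(-8)*(1 + 2546) = -(-8)*2547 = -1*(-20376) = 20376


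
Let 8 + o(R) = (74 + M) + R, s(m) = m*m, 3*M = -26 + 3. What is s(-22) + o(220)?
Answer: 2287/3 ≈ 762.33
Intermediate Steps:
M = -23/3 (M = (-26 + 3)/3 = (1/3)*(-23) = -23/3 ≈ -7.6667)
s(m) = m**2
o(R) = 175/3 + R (o(R) = -8 + ((74 - 23/3) + R) = -8 + (199/3 + R) = 175/3 + R)
s(-22) + o(220) = (-22)**2 + (175/3 + 220) = 484 + 835/3 = 2287/3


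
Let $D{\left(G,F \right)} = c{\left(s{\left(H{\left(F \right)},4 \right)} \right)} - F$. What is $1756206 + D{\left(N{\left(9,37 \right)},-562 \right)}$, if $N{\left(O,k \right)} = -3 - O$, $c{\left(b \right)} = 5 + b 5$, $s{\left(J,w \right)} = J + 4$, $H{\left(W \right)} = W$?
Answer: $1753983$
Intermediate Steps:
$s{\left(J,w \right)} = 4 + J$
$c{\left(b \right)} = 5 + 5 b$
$D{\left(G,F \right)} = 25 + 4 F$ ($D{\left(G,F \right)} = \left(5 + 5 \left(4 + F\right)\right) - F = \left(5 + \left(20 + 5 F\right)\right) - F = \left(25 + 5 F\right) - F = 25 + 4 F$)
$1756206 + D{\left(N{\left(9,37 \right)},-562 \right)} = 1756206 + \left(25 + 4 \left(-562\right)\right) = 1756206 + \left(25 - 2248\right) = 1756206 - 2223 = 1753983$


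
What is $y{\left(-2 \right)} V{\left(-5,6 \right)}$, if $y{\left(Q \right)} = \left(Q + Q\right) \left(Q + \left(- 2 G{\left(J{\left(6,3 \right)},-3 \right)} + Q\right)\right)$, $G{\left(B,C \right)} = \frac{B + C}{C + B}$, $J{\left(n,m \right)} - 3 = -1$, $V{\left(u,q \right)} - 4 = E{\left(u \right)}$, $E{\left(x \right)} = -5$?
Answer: $-24$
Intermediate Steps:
$V{\left(u,q \right)} = -1$ ($V{\left(u,q \right)} = 4 - 5 = -1$)
$J{\left(n,m \right)} = 2$ ($J{\left(n,m \right)} = 3 - 1 = 2$)
$G{\left(B,C \right)} = 1$ ($G{\left(B,C \right)} = \frac{B + C}{B + C} = 1$)
$y{\left(Q \right)} = 2 Q \left(-2 + 2 Q\right)$ ($y{\left(Q \right)} = \left(Q + Q\right) \left(Q + \left(\left(-2\right) 1 + Q\right)\right) = 2 Q \left(Q + \left(-2 + Q\right)\right) = 2 Q \left(-2 + 2 Q\right)$)
$y{\left(-2 \right)} V{\left(-5,6 \right)} = 4 \left(-2\right) \left(-1 - 2\right) \left(-1\right) = 4 \left(-2\right) \left(-3\right) \left(-1\right) = 24 \left(-1\right) = -24$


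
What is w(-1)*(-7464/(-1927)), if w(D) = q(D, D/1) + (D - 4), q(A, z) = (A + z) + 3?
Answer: -29856/1927 ≈ -15.494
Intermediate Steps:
q(A, z) = 3 + A + z
w(D) = -1 + 3*D (w(D) = (3 + D + D/1) + (D - 4) = (3 + D + D*1) + (-4 + D) = (3 + D + D) + (-4 + D) = (3 + 2*D) + (-4 + D) = -1 + 3*D)
w(-1)*(-7464/(-1927)) = (-1 + 3*(-1))*(-7464/(-1927)) = (-1 - 3)*(-7464*(-1/1927)) = -4*7464/1927 = -29856/1927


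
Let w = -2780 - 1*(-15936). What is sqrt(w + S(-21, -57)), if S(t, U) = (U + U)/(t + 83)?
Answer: 17*sqrt(43741)/31 ≈ 114.69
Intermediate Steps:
S(t, U) = 2*U/(83 + t) (S(t, U) = (2*U)/(83 + t) = 2*U/(83 + t))
w = 13156 (w = -2780 + 15936 = 13156)
sqrt(w + S(-21, -57)) = sqrt(13156 + 2*(-57)/(83 - 21)) = sqrt(13156 + 2*(-57)/62) = sqrt(13156 + 2*(-57)*(1/62)) = sqrt(13156 - 57/31) = sqrt(407779/31) = 17*sqrt(43741)/31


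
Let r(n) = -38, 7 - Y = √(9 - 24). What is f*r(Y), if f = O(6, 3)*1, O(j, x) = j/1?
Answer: -228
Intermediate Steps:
O(j, x) = j (O(j, x) = j*1 = j)
Y = 7 - I*√15 (Y = 7 - √(9 - 24) = 7 - √(-15) = 7 - I*√15 ≈ 7.0 - 3.873*I)
f = 6 (f = 6*1 = 6)
f*r(Y) = 6*(-38) = -228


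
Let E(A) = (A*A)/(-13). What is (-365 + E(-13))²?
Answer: 142884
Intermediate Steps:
E(A) = -A²/13 (E(A) = A²*(-1/13) = -A²/13)
(-365 + E(-13))² = (-365 - 1/13*(-13)²)² = (-365 - 1/13*169)² = (-365 - 13)² = (-378)² = 142884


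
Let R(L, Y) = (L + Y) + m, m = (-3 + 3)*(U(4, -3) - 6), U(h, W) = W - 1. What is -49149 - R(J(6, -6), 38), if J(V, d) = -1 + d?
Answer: -49180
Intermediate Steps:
U(h, W) = -1 + W
m = 0 (m = (-3 + 3)*((-1 - 3) - 6) = 0*(-4 - 6) = 0*(-10) = 0)
R(L, Y) = L + Y (R(L, Y) = (L + Y) + 0 = L + Y)
-49149 - R(J(6, -6), 38) = -49149 - ((-1 - 6) + 38) = -49149 - (-7 + 38) = -49149 - 1*31 = -49149 - 31 = -49180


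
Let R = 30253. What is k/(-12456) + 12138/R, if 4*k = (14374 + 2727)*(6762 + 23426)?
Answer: -3904338714563/376831368 ≈ -10361.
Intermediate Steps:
k = 129061247 (k = ((14374 + 2727)*(6762 + 23426))/4 = (17101*30188)/4 = (¼)*516244988 = 129061247)
k/(-12456) + 12138/R = 129061247/(-12456) + 12138/30253 = 129061247*(-1/12456) + 12138*(1/30253) = -129061247/12456 + 12138/30253 = -3904338714563/376831368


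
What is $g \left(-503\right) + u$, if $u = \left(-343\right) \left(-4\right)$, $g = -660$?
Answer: $333352$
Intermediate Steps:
$u = 1372$
$g \left(-503\right) + u = \left(-660\right) \left(-503\right) + 1372 = 331980 + 1372 = 333352$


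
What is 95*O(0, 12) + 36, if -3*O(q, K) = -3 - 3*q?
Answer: 131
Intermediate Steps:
O(q, K) = 1 + q (O(q, K) = -(-3 - 3*q)/3 = 1 + q)
95*O(0, 12) + 36 = 95*(1 + 0) + 36 = 95*1 + 36 = 95 + 36 = 131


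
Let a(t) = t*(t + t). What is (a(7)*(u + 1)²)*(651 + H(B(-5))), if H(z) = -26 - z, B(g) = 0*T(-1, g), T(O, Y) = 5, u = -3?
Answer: 245000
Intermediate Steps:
a(t) = 2*t² (a(t) = t*(2*t) = 2*t²)
B(g) = 0 (B(g) = 0*5 = 0)
(a(7)*(u + 1)²)*(651 + H(B(-5))) = ((2*7²)*(-3 + 1)²)*(651 + (-26 - 1*0)) = ((2*49)*(-2)²)*(651 + (-26 + 0)) = (98*4)*(651 - 26) = 392*625 = 245000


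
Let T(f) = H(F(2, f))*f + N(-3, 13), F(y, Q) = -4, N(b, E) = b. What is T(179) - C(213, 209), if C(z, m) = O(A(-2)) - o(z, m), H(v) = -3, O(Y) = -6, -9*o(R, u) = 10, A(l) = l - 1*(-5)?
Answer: -4816/9 ≈ -535.11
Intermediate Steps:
A(l) = 5 + l (A(l) = l + 5 = 5 + l)
o(R, u) = -10/9 (o(R, u) = -⅑*10 = -10/9)
C(z, m) = -44/9 (C(z, m) = -6 - 1*(-10/9) = -6 + 10/9 = -44/9)
T(f) = -3 - 3*f (T(f) = -3*f - 3 = -3 - 3*f)
T(179) - C(213, 209) = (-3 - 3*179) - 1*(-44/9) = (-3 - 537) + 44/9 = -540 + 44/9 = -4816/9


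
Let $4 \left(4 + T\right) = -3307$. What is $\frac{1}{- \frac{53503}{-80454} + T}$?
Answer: $- \frac{160908}{133567315} \approx -0.0012047$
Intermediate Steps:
$T = - \frac{3323}{4}$ ($T = -4 + \frac{1}{4} \left(-3307\right) = -4 - \frac{3307}{4} = - \frac{3323}{4} \approx -830.75$)
$\frac{1}{- \frac{53503}{-80454} + T} = \frac{1}{- \frac{53503}{-80454} - \frac{3323}{4}} = \frac{1}{\left(-53503\right) \left(- \frac{1}{80454}\right) - \frac{3323}{4}} = \frac{1}{\frac{53503}{80454} - \frac{3323}{4}} = \frac{1}{- \frac{133567315}{160908}} = - \frac{160908}{133567315}$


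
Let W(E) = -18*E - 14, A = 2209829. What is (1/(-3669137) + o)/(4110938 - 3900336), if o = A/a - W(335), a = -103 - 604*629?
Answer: 4209646756964470/146825583102169503 ≈ 0.028671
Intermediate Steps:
a = -380019 (a = -103 - 379916 = -380019)
W(E) = -14 - 18*E
o = 2294625007/380019 (o = 2209829/(-380019) - (-14 - 18*335) = 2209829*(-1/380019) - (-14 - 6030) = -2209829/380019 - 1*(-6044) = -2209829/380019 + 6044 = 2294625007/380019 ≈ 6038.2)
(1/(-3669137) + o)/(4110938 - 3900336) = (1/(-3669137) + 2294625007/380019)/(4110938 - 3900336) = (-1/3669137 + 2294625007/380019)/210602 = (8419293513928940/1394341773603)*(1/210602) = 4209646756964470/146825583102169503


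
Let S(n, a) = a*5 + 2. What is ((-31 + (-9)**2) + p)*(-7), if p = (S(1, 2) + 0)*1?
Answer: -434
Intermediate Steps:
S(n, a) = 2 + 5*a (S(n, a) = 5*a + 2 = 2 + 5*a)
p = 12 (p = ((2 + 5*2) + 0)*1 = ((2 + 10) + 0)*1 = (12 + 0)*1 = 12*1 = 12)
((-31 + (-9)**2) + p)*(-7) = ((-31 + (-9)**2) + 12)*(-7) = ((-31 + 81) + 12)*(-7) = (50 + 12)*(-7) = 62*(-7) = -434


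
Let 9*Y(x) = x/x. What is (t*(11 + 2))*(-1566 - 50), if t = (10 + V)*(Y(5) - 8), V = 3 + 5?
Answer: 2983136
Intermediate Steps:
Y(x) = ⅑ (Y(x) = (x/x)/9 = (⅑)*1 = ⅑)
V = 8
t = -142 (t = (10 + 8)*(⅑ - 8) = 18*(-71/9) = -142)
(t*(11 + 2))*(-1566 - 50) = (-142*(11 + 2))*(-1566 - 50) = -142*13*(-1616) = -1846*(-1616) = 2983136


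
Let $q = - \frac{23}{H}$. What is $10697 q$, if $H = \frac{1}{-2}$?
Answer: $492062$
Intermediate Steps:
$H = - \frac{1}{2} \approx -0.5$
$q = 46$ ($q = - \frac{23}{- \frac{1}{2}} = \left(-23\right) \left(-2\right) = 46$)
$10697 q = 10697 \cdot 46 = 492062$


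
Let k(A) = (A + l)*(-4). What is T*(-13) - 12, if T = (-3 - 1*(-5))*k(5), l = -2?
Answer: 300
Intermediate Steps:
k(A) = 8 - 4*A (k(A) = (A - 2)*(-4) = (-2 + A)*(-4) = 8 - 4*A)
T = -24 (T = (-3 - 1*(-5))*(8 - 4*5) = (-3 + 5)*(8 - 20) = 2*(-12) = -24)
T*(-13) - 12 = -24*(-13) - 12 = 312 - 12 = 300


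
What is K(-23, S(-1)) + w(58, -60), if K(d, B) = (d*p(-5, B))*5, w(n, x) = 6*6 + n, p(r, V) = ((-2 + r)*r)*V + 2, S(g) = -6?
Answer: 24014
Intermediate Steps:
p(r, V) = 2 + V*r*(-2 + r) (p(r, V) = (r*(-2 + r))*V + 2 = V*r*(-2 + r) + 2 = 2 + V*r*(-2 + r))
w(n, x) = 36 + n
K(d, B) = 5*d*(2 + 35*B) (K(d, B) = (d*(2 + B*(-5)² - 2*B*(-5)))*5 = (d*(2 + B*25 + 10*B))*5 = (d*(2 + 25*B + 10*B))*5 = (d*(2 + 35*B))*5 = 5*d*(2 + 35*B))
K(-23, S(-1)) + w(58, -60) = 5*(-23)*(2 + 35*(-6)) + (36 + 58) = 5*(-23)*(2 - 210) + 94 = 5*(-23)*(-208) + 94 = 23920 + 94 = 24014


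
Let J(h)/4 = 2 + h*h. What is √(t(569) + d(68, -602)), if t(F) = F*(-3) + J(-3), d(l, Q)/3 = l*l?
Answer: √12209 ≈ 110.49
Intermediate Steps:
J(h) = 8 + 4*h² (J(h) = 4*(2 + h*h) = 4*(2 + h²) = 8 + 4*h²)
d(l, Q) = 3*l² (d(l, Q) = 3*(l*l) = 3*l²)
t(F) = 44 - 3*F (t(F) = F*(-3) + (8 + 4*(-3)²) = -3*F + (8 + 4*9) = -3*F + (8 + 36) = -3*F + 44 = 44 - 3*F)
√(t(569) + d(68, -602)) = √((44 - 3*569) + 3*68²) = √((44 - 1707) + 3*4624) = √(-1663 + 13872) = √12209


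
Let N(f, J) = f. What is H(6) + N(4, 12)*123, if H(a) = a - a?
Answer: 492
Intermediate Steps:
H(a) = 0
H(6) + N(4, 12)*123 = 0 + 4*123 = 0 + 492 = 492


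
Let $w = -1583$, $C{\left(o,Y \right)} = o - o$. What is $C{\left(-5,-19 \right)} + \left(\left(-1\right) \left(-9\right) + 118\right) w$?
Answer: $-201041$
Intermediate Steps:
$C{\left(o,Y \right)} = 0$
$C{\left(-5,-19 \right)} + \left(\left(-1\right) \left(-9\right) + 118\right) w = 0 + \left(\left(-1\right) \left(-9\right) + 118\right) \left(-1583\right) = 0 + \left(9 + 118\right) \left(-1583\right) = 0 + 127 \left(-1583\right) = 0 - 201041 = -201041$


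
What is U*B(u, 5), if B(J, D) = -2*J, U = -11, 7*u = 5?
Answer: 110/7 ≈ 15.714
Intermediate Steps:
u = 5/7 (u = (1/7)*5 = 5/7 ≈ 0.71429)
U*B(u, 5) = -(-22)*5/7 = -11*(-10/7) = 110/7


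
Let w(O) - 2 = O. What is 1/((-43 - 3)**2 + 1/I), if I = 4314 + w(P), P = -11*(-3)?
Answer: 4349/9202485 ≈ 0.00047259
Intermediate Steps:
P = 33
w(O) = 2 + O
I = 4349 (I = 4314 + (2 + 33) = 4314 + 35 = 4349)
1/((-43 - 3)**2 + 1/I) = 1/((-43 - 3)**2 + 1/4349) = 1/((-46)**2 + 1/4349) = 1/(2116 + 1/4349) = 1/(9202485/4349) = 4349/9202485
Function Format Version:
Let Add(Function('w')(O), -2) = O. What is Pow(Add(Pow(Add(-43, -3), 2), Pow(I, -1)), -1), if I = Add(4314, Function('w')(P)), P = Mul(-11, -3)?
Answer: Rational(4349, 9202485) ≈ 0.00047259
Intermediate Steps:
P = 33
Function('w')(O) = Add(2, O)
I = 4349 (I = Add(4314, Add(2, 33)) = Add(4314, 35) = 4349)
Pow(Add(Pow(Add(-43, -3), 2), Pow(I, -1)), -1) = Pow(Add(Pow(Add(-43, -3), 2), Pow(4349, -1)), -1) = Pow(Add(Pow(-46, 2), Rational(1, 4349)), -1) = Pow(Add(2116, Rational(1, 4349)), -1) = Pow(Rational(9202485, 4349), -1) = Rational(4349, 9202485)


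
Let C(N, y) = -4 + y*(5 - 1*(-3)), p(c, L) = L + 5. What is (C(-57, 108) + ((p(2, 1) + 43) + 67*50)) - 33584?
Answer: -29325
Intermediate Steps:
p(c, L) = 5 + L
C(N, y) = -4 + 8*y (C(N, y) = -4 + y*(5 + 3) = -4 + y*8 = -4 + 8*y)
(C(-57, 108) + ((p(2, 1) + 43) + 67*50)) - 33584 = ((-4 + 8*108) + (((5 + 1) + 43) + 67*50)) - 33584 = ((-4 + 864) + ((6 + 43) + 3350)) - 33584 = (860 + (49 + 3350)) - 33584 = (860 + 3399) - 33584 = 4259 - 33584 = -29325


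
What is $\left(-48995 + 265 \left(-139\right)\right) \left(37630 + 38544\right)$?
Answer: $-6538014420$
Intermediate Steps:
$\left(-48995 + 265 \left(-139\right)\right) \left(37630 + 38544\right) = \left(-48995 - 36835\right) 76174 = \left(-85830\right) 76174 = -6538014420$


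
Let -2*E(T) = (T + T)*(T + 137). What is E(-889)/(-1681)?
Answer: 668528/1681 ≈ 397.70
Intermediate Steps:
E(T) = -T*(137 + T) (E(T) = -(T + T)*(T + 137)/2 = -2*T*(137 + T)/2 = -T*(137 + T))
E(-889)/(-1681) = -1*(-889)*(137 - 889)/(-1681) = -1*(-889)*(-752)*(-1/1681) = -668528*(-1/1681) = 668528/1681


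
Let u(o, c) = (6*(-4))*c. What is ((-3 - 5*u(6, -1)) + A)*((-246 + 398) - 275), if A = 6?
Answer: 14391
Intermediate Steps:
u(o, c) = -24*c
((-3 - 5*u(6, -1)) + A)*((-246 + 398) - 275) = ((-3 - (-120)*(-1)) + 6)*((-246 + 398) - 275) = ((-3 - 5*24) + 6)*(152 - 275) = ((-3 - 120) + 6)*(-123) = (-123 + 6)*(-123) = -117*(-123) = 14391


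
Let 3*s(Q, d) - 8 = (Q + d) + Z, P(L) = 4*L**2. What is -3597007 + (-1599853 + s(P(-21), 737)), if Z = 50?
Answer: -5196007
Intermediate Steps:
s(Q, d) = 58/3 + Q/3 + d/3 (s(Q, d) = 8/3 + ((Q + d) + 50)/3 = 8/3 + (50 + Q + d)/3 = 8/3 + (50/3 + Q/3 + d/3) = 58/3 + Q/3 + d/3)
-3597007 + (-1599853 + s(P(-21), 737)) = -3597007 + (-1599853 + (58/3 + (4*(-21)**2)/3 + (1/3)*737)) = -3597007 + (-1599853 + (58/3 + (4*441)/3 + 737/3)) = -3597007 + (-1599853 + (58/3 + (1/3)*1764 + 737/3)) = -3597007 + (-1599853 + (58/3 + 588 + 737/3)) = -3597007 + (-1599853 + 853) = -3597007 - 1599000 = -5196007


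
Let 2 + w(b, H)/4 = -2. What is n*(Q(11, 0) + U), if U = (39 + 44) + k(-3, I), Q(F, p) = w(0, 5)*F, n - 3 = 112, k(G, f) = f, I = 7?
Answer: -9890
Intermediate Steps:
w(b, H) = -16 (w(b, H) = -8 + 4*(-2) = -8 - 8 = -16)
n = 115 (n = 3 + 112 = 115)
Q(F, p) = -16*F
U = 90 (U = (39 + 44) + 7 = 83 + 7 = 90)
n*(Q(11, 0) + U) = 115*(-16*11 + 90) = 115*(-176 + 90) = 115*(-86) = -9890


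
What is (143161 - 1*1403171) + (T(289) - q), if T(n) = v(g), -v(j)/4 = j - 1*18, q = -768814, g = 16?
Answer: -491188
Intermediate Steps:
v(j) = 72 - 4*j (v(j) = -4*(j - 1*18) = -4*(j - 18) = -4*(-18 + j) = 72 - 4*j)
T(n) = 8 (T(n) = 72 - 4*16 = 72 - 64 = 8)
(143161 - 1*1403171) + (T(289) - q) = (143161 - 1*1403171) + (8 - 1*(-768814)) = (143161 - 1403171) + (8 + 768814) = -1260010 + 768822 = -491188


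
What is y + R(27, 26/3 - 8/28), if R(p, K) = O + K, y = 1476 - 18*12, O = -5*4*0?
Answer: 26636/21 ≈ 1268.4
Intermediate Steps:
O = 0 (O = -20*0 = 0)
y = 1260 (y = 1476 - 1*216 = 1476 - 216 = 1260)
R(p, K) = K (R(p, K) = 0 + K = K)
y + R(27, 26/3 - 8/28) = 1260 + (26/3 - 8/28) = 1260 + (26*(⅓) - 8*1/28) = 1260 + (26/3 - 2/7) = 1260 + 176/21 = 26636/21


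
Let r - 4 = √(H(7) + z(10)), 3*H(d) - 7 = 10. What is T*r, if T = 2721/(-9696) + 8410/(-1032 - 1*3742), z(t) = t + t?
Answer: -15755569/1928696 - 15755569*√231/23144352 ≈ -18.516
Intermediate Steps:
H(d) = 17/3 (H(d) = 7/3 + (⅓)*10 = 7/3 + 10/3 = 17/3)
z(t) = 2*t
r = 4 + √231/3 (r = 4 + √(17/3 + 2*10) = 4 + √(17/3 + 20) = 4 + √(77/3) = 4 + √231/3 ≈ 9.0662)
T = -15755569/7714784 (T = 2721*(-1/9696) + 8410/(-1032 - 3742) = -907/3232 + 8410/(-4774) = -907/3232 + 8410*(-1/4774) = -907/3232 - 4205/2387 = -15755569/7714784 ≈ -2.0423)
T*r = -15755569*(4 + √231/3)/7714784 = -15755569/1928696 - 15755569*√231/23144352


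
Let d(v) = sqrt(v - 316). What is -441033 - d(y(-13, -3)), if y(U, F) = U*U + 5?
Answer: -441033 - I*sqrt(142) ≈ -4.4103e+5 - 11.916*I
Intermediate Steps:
y(U, F) = 5 + U**2 (y(U, F) = U**2 + 5 = 5 + U**2)
d(v) = sqrt(-316 + v)
-441033 - d(y(-13, -3)) = -441033 - sqrt(-316 + (5 + (-13)**2)) = -441033 - sqrt(-316 + (5 + 169)) = -441033 - sqrt(-316 + 174) = -441033 - sqrt(-142) = -441033 - I*sqrt(142)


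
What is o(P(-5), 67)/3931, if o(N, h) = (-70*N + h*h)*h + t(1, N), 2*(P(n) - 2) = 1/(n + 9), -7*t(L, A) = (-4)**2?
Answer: 8142245/110068 ≈ 73.975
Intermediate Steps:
t(L, A) = -16/7 (t(L, A) = -1/7*(-4)**2 = -1/7*16 = -16/7)
P(n) = 2 + 1/(2*(9 + n)) (P(n) = 2 + 1/(2*(n + 9)) = 2 + 1/(2*(9 + n)))
o(N, h) = -16/7 + h*(h**2 - 70*N) (o(N, h) = (-70*N + h*h)*h - 16/7 = (-70*N + h**2)*h - 16/7 = (h**2 - 70*N)*h - 16/7 = h*(h**2 - 70*N) - 16/7 = -16/7 + h*(h**2 - 70*N))
o(P(-5), 67)/3931 = (-16/7 + 67**3 - 70*(37 + 4*(-5))/(2*(9 - 5))*67)/3931 = (-16/7 + 300763 - 70*(1/2)*(37 - 20)/4*67)*(1/3931) = (-16/7 + 300763 - 70*(1/2)*(1/4)*17*67)*(1/3931) = (-16/7 + 300763 - 70*17/8*67)*(1/3931) = (-16/7 + 300763 - 39865/4)*(1/3931) = (8142245/28)*(1/3931) = 8142245/110068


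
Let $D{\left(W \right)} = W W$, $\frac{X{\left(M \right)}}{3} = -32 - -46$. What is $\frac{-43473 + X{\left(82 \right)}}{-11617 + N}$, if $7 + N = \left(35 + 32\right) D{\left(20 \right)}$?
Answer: $- \frac{43431}{15176} \approx -2.8618$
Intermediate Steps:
$X{\left(M \right)} = 42$ ($X{\left(M \right)} = 3 \left(-32 - -46\right) = 3 \left(-32 + 46\right) = 3 \cdot 14 = 42$)
$D{\left(W \right)} = W^{2}$
$N = 26793$ ($N = -7 + \left(35 + 32\right) 20^{2} = -7 + 67 \cdot 400 = -7 + 26800 = 26793$)
$\frac{-43473 + X{\left(82 \right)}}{-11617 + N} = \frac{-43473 + 42}{-11617 + 26793} = - \frac{43431}{15176}$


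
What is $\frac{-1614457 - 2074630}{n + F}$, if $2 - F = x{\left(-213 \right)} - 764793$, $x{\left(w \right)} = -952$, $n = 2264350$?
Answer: $- \frac{3689087}{3030097} \approx -1.2175$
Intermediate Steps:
$F = 765747$ ($F = 2 - \left(-952 - 764793\right) = 2 - -765745 = 2 + 765745 = 765747$)
$\frac{-1614457 - 2074630}{n + F} = \frac{-1614457 - 2074630}{2264350 + 765747} = - \frac{3689087}{3030097}$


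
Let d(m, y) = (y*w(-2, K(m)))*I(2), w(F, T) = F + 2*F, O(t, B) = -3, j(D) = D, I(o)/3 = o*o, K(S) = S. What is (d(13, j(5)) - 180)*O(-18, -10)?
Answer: 1620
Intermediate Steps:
I(o) = 3*o**2 (I(o) = 3*(o*o) = 3*o**2)
w(F, T) = 3*F
d(m, y) = -72*y (d(m, y) = (y*(3*(-2)))*(3*2**2) = (y*(-6))*(3*4) = -6*y*12 = -72*y)
(d(13, j(5)) - 180)*O(-18, -10) = (-72*5 - 180)*(-3) = (-360 - 180)*(-3) = -540*(-3) = 1620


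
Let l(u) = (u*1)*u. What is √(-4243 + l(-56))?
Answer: 3*I*√123 ≈ 33.272*I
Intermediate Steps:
l(u) = u² (l(u) = u*u = u²)
√(-4243 + l(-56)) = √(-4243 + (-56)²) = √(-4243 + 3136) = √(-1107) = 3*I*√123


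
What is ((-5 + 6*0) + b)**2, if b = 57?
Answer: 2704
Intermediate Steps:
((-5 + 6*0) + b)**2 = ((-5 + 6*0) + 57)**2 = ((-5 + 0) + 57)**2 = (-5 + 57)**2 = 52**2 = 2704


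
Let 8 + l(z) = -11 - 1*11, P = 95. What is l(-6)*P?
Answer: -2850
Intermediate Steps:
l(z) = -30 (l(z) = -8 + (-11 - 1*11) = -8 + (-11 - 11) = -8 - 22 = -30)
l(-6)*P = -30*95 = -2850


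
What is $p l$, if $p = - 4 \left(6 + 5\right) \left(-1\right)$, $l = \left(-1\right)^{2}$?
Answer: $44$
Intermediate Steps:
$l = 1$
$p = 44$ ($p = \left(-4\right) 11 \left(-1\right) = \left(-44\right) \left(-1\right) = 44$)
$p l = 44 \cdot 1 = 44$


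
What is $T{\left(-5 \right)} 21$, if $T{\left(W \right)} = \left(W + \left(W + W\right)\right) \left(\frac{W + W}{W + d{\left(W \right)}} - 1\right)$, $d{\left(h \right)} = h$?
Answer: $0$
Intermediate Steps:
$T{\left(W \right)} = 0$ ($T{\left(W \right)} = \left(W + \left(W + W\right)\right) \left(\frac{W + W}{W + W} - 1\right) = \left(W + 2 W\right) \left(\frac{2 W}{2 W} - 1\right) = 3 W \left(2 W \frac{1}{2 W} - 1\right) = 3 W \left(1 - 1\right) = 3 W 0 = 0$)
$T{\left(-5 \right)} 21 = 0 \cdot 21 = 0$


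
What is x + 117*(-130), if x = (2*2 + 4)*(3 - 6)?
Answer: -15234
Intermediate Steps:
x = -24 (x = (4 + 4)*(-3) = 8*(-3) = -24)
x + 117*(-130) = -24 + 117*(-130) = -24 - 15210 = -15234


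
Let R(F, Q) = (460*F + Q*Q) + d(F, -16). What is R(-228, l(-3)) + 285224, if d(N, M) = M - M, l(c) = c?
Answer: 180353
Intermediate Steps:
d(N, M) = 0
R(F, Q) = Q**2 + 460*F (R(F, Q) = (460*F + Q*Q) + 0 = (460*F + Q**2) + 0 = (Q**2 + 460*F) + 0 = Q**2 + 460*F)
R(-228, l(-3)) + 285224 = ((-3)**2 + 460*(-228)) + 285224 = (9 - 104880) + 285224 = -104871 + 285224 = 180353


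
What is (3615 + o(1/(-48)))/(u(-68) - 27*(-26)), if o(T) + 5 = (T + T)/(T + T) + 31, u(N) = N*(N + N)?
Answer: 1821/4975 ≈ 0.36603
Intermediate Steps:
u(N) = 2*N**2 (u(N) = N*(2*N) = 2*N**2)
o(T) = 27 (o(T) = -5 + ((T + T)/(T + T) + 31) = -5 + ((2*T)/((2*T)) + 31) = -5 + ((2*T)*(1/(2*T)) + 31) = -5 + (1 + 31) = -5 + 32 = 27)
(3615 + o(1/(-48)))/(u(-68) - 27*(-26)) = (3615 + 27)/(2*(-68)**2 - 27*(-26)) = 3642/(2*4624 + 702) = 3642/(9248 + 702) = 3642/9950 = 3642*(1/9950) = 1821/4975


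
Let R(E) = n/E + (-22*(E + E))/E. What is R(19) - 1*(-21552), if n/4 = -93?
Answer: 408280/19 ≈ 21488.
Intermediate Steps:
n = -372 (n = 4*(-93) = -372)
R(E) = -44 - 372/E (R(E) = -372/E + (-22*(E + E))/E = -372/E + (-44*E)/E = -372/E - 44 = -44 - 372/E)
R(19) - 1*(-21552) = (-44 - 372/19) - 1*(-21552) = (-44 - 372*1/19) + 21552 = (-44 - 372/19) + 21552 = -1208/19 + 21552 = 408280/19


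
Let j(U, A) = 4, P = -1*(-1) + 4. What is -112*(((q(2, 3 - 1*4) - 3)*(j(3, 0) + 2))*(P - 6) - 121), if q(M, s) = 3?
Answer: 13552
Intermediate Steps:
P = 5 (P = 1 + 4 = 5)
-112*(((q(2, 3 - 1*4) - 3)*(j(3, 0) + 2))*(P - 6) - 121) = -112*(((3 - 3)*(4 + 2))*(5 - 6) - 121) = -112*((0*6)*(-1) - 121) = -112*(0*(-1) - 121) = -112*(0 - 121) = -112*(-121) = 13552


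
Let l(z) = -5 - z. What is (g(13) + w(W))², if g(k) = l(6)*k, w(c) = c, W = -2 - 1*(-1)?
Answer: 20736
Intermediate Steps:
W = -1 (W = -2 + 1 = -1)
g(k) = -11*k (g(k) = (-5 - 1*6)*k = (-5 - 6)*k = -11*k)
(g(13) + w(W))² = (-11*13 - 1)² = (-143 - 1)² = (-144)² = 20736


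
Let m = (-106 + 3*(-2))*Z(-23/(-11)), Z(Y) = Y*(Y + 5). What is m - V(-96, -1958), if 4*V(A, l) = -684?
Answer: -180237/121 ≈ -1489.6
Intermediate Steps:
V(A, l) = -171 (V(A, l) = (¼)*(-684) = -171)
Z(Y) = Y*(5 + Y)
m = -200928/121 (m = (-106 + 3*(-2))*((-23/(-11))*(5 - 23/(-11))) = (-106 - 6)*((-23*(-1/11))*(5 - 23*(-1/11))) = -2576*(5 + 23/11)/11 = -2576*78/(11*11) = -112*1794/121 = -200928/121 ≈ -1660.6)
m - V(-96, -1958) = -200928/121 - 1*(-171) = -200928/121 + 171 = -180237/121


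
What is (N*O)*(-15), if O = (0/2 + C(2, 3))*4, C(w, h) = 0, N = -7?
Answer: 0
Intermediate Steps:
O = 0 (O = (0/2 + 0)*4 = (0*(½) + 0)*4 = (0 + 0)*4 = 0*4 = 0)
(N*O)*(-15) = -7*0*(-15) = 0*(-15) = 0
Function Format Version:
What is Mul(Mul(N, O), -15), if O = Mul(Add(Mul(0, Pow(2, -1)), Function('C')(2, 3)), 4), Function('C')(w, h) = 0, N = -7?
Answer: 0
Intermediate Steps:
O = 0 (O = Mul(Add(Mul(0, Pow(2, -1)), 0), 4) = Mul(Add(Mul(0, Rational(1, 2)), 0), 4) = Mul(Add(0, 0), 4) = Mul(0, 4) = 0)
Mul(Mul(N, O), -15) = Mul(Mul(-7, 0), -15) = Mul(0, -15) = 0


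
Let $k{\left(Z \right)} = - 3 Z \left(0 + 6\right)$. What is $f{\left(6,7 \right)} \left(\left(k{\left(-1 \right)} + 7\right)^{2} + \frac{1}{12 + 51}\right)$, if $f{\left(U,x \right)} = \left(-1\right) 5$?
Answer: $- \frac{196880}{63} \approx -3125.1$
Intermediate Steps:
$f{\left(U,x \right)} = -5$
$k{\left(Z \right)} = - 18 Z$ ($k{\left(Z \right)} = - 3 Z 6 = - 18 Z$)
$f{\left(6,7 \right)} \left(\left(k{\left(-1 \right)} + 7\right)^{2} + \frac{1}{12 + 51}\right) = - 5 \left(\left(\left(-18\right) \left(-1\right) + 7\right)^{2} + \frac{1}{12 + 51}\right) = - 5 \left(\left(18 + 7\right)^{2} + \frac{1}{63}\right) = - 5 \left(25^{2} + \frac{1}{63}\right) = - 5 \left(625 + \frac{1}{63}\right) = \left(-5\right) \frac{39376}{63} = - \frac{196880}{63}$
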